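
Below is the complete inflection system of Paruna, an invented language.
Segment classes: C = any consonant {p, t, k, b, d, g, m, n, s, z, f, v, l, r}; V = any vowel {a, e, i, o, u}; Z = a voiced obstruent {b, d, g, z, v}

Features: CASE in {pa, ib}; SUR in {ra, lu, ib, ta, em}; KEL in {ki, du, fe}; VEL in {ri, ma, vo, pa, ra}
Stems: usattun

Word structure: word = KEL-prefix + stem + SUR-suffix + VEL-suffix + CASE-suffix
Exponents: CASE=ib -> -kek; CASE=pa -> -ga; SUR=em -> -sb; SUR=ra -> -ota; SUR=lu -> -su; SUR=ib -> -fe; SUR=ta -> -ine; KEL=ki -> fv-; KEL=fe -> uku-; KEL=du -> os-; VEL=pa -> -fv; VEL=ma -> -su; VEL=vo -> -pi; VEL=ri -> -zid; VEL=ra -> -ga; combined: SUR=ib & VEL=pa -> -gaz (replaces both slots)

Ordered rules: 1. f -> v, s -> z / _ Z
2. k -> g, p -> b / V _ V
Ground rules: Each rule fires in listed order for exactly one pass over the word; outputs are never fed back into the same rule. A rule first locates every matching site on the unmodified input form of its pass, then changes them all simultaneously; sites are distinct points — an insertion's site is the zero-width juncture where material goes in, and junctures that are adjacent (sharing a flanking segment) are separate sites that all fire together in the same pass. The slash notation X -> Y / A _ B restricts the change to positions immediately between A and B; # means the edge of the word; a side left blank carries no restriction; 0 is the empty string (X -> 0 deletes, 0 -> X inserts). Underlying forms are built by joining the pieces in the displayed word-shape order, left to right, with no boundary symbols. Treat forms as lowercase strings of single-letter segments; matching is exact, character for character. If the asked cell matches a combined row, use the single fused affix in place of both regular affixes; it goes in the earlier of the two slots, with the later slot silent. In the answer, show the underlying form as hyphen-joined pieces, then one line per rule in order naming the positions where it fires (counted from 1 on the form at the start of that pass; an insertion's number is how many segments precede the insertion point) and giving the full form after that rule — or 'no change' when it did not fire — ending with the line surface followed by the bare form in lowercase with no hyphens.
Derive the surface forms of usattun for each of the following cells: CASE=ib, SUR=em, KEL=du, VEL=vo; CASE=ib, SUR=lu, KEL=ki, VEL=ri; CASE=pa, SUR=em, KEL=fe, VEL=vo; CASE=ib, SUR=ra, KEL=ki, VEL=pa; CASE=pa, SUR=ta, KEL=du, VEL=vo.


cell CASE=ib, SUR=em, KEL=du, VEL=vo:
underlying: os-usattun-sb-pi-kek
1. f -> v, s -> z / _ Z: fires at position(s) 10: osusattunzbpikek
2. k -> g, p -> b / V _ V: fires at position(s) 14: osusattunzbpigek
surface: osusattunzbpigek

cell CASE=ib, SUR=lu, KEL=ki, VEL=ri:
underlying: fv-usattun-su-zid-kek
1. f -> v, s -> z / _ Z: fires at position(s) 1: vvusattunsuzidkek
2. k -> g, p -> b / V _ V: no change
surface: vvusattunsuzidkek

cell CASE=pa, SUR=em, KEL=fe, VEL=vo:
underlying: uku-usattun-sb-pi-ga
1. f -> v, s -> z / _ Z: fires at position(s) 11: ukuusattunzbpiga
2. k -> g, p -> b / V _ V: fires at position(s) 2: uguusattunzbpiga
surface: uguusattunzbpiga

cell CASE=ib, SUR=ra, KEL=ki, VEL=pa:
underlying: fv-usattun-ota-fv-kek
1. f -> v, s -> z / _ Z: fires at position(s) 1, 13: vvusattunotavvkek
2. k -> g, p -> b / V _ V: no change
surface: vvusattunotavvkek

cell CASE=pa, SUR=ta, KEL=du, VEL=vo:
underlying: os-usattun-ine-pi-ga
1. f -> v, s -> z / _ Z: no change
2. k -> g, p -> b / V _ V: fires at position(s) 13: osusattuninebiga
surface: osusattuninebiga


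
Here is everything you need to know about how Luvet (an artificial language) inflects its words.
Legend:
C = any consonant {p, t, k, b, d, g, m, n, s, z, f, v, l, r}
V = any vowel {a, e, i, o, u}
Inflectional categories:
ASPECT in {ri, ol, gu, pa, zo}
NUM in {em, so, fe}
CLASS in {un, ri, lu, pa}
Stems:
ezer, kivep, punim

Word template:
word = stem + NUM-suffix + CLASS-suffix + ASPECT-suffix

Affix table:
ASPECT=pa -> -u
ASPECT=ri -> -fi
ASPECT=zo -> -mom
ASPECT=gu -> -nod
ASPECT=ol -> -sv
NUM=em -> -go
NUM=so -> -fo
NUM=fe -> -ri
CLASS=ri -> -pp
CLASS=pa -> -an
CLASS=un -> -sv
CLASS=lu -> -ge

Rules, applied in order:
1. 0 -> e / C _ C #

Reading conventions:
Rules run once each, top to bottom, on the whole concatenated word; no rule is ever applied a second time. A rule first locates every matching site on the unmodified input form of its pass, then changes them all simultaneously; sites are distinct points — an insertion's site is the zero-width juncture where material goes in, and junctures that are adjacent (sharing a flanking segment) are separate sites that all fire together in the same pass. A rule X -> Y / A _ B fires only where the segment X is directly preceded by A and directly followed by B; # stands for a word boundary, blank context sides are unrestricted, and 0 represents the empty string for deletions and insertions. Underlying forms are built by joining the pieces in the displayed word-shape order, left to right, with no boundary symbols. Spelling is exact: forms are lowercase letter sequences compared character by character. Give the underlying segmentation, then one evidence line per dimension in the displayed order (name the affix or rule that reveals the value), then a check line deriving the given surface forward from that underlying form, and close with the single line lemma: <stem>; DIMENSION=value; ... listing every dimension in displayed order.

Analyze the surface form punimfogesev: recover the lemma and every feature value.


underlying: punim-fo-ge-sv
ASPECT=ol - signalled by the affix -sv
NUM=so - signalled by the affix -fo
CLASS=lu - signalled by the affix -ge
check: punimfogesv -> punimfogesev
lemma: punim; ASPECT=ol; NUM=so; CLASS=lu


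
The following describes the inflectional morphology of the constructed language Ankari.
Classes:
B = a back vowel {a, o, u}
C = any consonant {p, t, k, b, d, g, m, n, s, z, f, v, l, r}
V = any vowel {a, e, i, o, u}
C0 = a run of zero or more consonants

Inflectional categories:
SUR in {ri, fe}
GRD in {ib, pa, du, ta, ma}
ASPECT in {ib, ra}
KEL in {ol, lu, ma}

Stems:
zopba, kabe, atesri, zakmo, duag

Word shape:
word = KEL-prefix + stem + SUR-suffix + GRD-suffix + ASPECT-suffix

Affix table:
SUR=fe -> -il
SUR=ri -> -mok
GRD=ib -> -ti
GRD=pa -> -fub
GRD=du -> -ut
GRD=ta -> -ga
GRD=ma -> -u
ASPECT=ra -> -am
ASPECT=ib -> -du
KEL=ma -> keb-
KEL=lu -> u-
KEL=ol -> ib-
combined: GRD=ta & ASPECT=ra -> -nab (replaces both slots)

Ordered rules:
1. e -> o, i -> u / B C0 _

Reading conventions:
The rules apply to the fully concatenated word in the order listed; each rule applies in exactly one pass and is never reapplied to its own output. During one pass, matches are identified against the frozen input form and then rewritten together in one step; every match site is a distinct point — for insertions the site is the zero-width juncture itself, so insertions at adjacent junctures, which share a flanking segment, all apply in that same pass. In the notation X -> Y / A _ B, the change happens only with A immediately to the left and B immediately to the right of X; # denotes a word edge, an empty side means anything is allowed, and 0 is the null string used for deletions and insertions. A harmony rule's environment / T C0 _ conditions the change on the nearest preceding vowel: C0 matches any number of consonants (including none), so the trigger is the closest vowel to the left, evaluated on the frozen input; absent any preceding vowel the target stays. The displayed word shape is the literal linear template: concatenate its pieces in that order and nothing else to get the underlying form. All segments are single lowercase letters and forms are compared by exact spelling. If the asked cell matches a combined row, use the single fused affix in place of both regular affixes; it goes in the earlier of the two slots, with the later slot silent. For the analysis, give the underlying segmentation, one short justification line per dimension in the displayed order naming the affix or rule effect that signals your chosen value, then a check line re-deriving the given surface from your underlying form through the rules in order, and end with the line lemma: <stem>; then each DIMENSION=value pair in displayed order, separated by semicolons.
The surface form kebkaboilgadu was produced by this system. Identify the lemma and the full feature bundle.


underlying: keb-kabe-il-ga-du
SUR=fe - signalled by the affix -il
GRD=ta - signalled by the affix -ga
ASPECT=ib - signalled by the affix -du
KEL=ma - signalled by the affix keb-
check: kebkabeilgadu -> kebkaboilgadu
lemma: kabe; SUR=fe; GRD=ta; ASPECT=ib; KEL=ma


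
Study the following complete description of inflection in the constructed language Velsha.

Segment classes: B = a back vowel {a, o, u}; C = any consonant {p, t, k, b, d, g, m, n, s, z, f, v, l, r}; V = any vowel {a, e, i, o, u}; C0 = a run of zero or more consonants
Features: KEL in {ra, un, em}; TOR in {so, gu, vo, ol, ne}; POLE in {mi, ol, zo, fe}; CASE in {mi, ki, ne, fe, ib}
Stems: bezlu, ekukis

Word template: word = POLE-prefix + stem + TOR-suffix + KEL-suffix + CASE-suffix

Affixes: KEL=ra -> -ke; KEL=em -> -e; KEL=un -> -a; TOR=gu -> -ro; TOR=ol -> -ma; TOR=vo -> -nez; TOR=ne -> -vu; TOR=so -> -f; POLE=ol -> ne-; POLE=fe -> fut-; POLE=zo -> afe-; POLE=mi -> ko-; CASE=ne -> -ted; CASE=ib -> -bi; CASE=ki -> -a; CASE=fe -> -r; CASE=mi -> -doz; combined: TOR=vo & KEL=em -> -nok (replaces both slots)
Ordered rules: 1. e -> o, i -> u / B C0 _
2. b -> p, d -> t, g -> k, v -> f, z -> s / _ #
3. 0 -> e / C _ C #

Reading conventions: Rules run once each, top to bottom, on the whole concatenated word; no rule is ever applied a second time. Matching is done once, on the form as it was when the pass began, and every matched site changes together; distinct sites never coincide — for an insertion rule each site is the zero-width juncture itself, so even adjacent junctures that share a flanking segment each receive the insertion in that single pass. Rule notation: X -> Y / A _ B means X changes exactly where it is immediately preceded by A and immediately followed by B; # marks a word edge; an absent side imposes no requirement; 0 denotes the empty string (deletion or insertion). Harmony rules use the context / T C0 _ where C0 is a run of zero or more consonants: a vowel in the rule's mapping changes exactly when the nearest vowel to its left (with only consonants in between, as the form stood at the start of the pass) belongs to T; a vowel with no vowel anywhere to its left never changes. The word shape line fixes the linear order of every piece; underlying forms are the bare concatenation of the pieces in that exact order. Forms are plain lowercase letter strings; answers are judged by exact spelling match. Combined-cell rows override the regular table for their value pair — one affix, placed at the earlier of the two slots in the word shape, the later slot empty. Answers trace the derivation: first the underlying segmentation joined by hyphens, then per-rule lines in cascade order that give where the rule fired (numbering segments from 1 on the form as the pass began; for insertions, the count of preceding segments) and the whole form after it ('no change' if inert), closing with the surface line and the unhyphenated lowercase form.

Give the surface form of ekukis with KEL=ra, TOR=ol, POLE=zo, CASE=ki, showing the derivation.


underlying: afe-ekukis-ma-ke-a
1. e -> o, i -> u / B C0 _: fires at position(s) 3, 8, 13: afoekukusmakoa
2. b -> p, d -> t, g -> k, v -> f, z -> s / _ #: no change
3. 0 -> e / C _ C #: no change
surface: afoekukusmakoa


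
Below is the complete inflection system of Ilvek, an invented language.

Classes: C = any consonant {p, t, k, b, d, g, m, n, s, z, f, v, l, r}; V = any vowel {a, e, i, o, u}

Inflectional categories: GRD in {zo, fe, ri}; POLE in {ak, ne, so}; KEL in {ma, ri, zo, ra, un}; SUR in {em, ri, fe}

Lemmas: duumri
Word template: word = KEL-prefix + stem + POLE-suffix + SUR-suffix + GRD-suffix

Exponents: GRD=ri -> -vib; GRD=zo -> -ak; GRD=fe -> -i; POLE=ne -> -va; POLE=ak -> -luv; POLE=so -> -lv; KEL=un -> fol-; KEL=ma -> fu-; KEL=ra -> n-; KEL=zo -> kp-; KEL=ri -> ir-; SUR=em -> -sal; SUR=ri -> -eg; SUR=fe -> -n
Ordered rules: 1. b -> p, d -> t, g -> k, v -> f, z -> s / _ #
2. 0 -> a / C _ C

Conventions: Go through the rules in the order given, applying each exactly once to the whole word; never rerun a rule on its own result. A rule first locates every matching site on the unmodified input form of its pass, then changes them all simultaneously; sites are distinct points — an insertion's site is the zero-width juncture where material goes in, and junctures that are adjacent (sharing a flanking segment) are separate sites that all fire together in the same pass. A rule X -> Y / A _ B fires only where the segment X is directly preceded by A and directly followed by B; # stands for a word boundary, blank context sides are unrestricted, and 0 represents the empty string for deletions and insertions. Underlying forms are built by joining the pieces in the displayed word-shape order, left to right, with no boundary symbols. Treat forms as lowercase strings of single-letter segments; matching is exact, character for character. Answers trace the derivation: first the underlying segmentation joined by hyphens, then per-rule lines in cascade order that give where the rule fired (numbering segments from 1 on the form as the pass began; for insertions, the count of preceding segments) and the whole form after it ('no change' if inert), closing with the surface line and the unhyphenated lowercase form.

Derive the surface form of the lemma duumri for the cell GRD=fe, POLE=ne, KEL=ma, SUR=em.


underlying: fu-duumri-va-sal-i
1. b -> p, d -> t, g -> k, v -> f, z -> s / _ #: no change
2. 0 -> a / C _ C: inserts after position(s) 6: fuduumarivasali
surface: fuduumarivasali


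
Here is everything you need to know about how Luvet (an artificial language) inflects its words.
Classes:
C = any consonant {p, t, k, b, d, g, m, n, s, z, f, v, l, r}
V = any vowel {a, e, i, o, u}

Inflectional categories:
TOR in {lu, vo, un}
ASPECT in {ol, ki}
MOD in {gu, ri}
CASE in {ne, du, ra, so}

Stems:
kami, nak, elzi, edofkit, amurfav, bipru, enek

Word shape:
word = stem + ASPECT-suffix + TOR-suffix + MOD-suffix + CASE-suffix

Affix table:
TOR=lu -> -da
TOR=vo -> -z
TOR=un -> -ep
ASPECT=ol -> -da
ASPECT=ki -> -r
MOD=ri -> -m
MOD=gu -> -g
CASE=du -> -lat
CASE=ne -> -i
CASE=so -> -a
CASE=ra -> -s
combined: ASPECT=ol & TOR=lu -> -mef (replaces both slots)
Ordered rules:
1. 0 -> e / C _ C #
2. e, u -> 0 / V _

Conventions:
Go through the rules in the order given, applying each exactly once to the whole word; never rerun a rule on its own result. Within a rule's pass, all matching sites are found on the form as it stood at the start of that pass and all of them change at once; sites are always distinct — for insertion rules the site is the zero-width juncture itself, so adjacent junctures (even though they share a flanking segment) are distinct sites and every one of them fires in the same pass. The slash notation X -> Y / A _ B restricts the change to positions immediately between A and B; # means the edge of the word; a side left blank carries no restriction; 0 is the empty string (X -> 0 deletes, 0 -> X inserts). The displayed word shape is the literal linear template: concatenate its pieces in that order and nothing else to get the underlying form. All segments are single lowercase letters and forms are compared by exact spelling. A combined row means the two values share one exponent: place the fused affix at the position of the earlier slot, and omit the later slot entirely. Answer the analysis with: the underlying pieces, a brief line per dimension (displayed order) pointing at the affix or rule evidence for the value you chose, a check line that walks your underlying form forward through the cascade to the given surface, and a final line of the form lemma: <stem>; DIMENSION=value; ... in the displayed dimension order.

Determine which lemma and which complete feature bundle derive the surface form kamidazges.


underlying: kami-da-z-g-s
TOR=vo - signalled by the affix -z
ASPECT=ol - signalled by the affix -da
MOD=gu - signalled by the affix -g
CASE=ra - signalled by the affix -s
check: kamidazgs -> kamidazges -> kamidazges
lemma: kami; TOR=vo; ASPECT=ol; MOD=gu; CASE=ra


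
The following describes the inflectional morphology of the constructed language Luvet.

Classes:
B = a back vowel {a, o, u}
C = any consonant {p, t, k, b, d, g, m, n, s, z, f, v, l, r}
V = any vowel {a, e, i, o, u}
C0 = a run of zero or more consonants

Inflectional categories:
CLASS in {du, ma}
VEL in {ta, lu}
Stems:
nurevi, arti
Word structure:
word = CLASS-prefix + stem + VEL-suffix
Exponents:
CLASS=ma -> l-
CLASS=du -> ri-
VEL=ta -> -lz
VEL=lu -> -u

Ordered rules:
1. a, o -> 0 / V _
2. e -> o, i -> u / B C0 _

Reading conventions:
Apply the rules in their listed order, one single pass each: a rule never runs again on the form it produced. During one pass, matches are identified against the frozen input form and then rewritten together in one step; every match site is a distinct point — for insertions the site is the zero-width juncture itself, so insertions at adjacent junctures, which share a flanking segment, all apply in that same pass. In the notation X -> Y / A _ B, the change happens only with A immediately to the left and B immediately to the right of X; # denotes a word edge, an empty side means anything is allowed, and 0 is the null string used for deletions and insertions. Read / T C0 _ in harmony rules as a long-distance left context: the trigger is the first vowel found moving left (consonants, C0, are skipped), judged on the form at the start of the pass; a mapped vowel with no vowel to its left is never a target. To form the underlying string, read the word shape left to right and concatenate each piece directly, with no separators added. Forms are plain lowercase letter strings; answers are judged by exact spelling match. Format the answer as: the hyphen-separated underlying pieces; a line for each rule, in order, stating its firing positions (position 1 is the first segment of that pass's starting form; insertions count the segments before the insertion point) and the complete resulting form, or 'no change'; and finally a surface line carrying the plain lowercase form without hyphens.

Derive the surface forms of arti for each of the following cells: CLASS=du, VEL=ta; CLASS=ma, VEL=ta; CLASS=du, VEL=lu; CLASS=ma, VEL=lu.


cell CLASS=du, VEL=ta:
underlying: ri-arti-lz
1. a, o -> 0 / V _: fires at position(s) 3: rirtilz
2. e -> o, i -> u / B C0 _: no change
surface: rirtilz

cell CLASS=ma, VEL=ta:
underlying: l-arti-lz
1. a, o -> 0 / V _: no change
2. e -> o, i -> u / B C0 _: fires at position(s) 5: lartulz
surface: lartulz

cell CLASS=du, VEL=lu:
underlying: ri-arti-u
1. a, o -> 0 / V _: fires at position(s) 3: rirtiu
2. e -> o, i -> u / B C0 _: no change
surface: rirtiu

cell CLASS=ma, VEL=lu:
underlying: l-arti-u
1. a, o -> 0 / V _: no change
2. e -> o, i -> u / B C0 _: fires at position(s) 5: lartuu
surface: lartuu


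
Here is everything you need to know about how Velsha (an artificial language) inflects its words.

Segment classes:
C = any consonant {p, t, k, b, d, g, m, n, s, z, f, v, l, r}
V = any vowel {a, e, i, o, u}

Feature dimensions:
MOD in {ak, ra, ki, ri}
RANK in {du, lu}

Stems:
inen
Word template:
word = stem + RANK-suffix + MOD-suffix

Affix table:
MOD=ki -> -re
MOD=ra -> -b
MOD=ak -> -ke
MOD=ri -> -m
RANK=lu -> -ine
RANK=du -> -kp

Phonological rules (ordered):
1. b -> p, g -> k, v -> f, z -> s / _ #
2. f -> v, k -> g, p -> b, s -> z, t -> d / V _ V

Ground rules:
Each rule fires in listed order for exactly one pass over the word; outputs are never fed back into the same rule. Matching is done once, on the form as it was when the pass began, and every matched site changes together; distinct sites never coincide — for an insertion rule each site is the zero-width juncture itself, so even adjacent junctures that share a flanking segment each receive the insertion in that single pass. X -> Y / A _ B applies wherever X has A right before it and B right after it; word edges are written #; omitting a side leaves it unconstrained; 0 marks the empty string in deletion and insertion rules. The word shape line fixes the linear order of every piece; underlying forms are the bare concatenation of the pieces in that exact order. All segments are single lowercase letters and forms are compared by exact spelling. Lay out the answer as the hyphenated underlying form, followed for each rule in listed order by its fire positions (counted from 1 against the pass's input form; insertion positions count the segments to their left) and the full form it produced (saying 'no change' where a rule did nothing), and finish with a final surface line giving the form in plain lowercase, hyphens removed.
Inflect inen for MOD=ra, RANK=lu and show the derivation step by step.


underlying: inen-ine-b
1. b -> p, g -> k, v -> f, z -> s / _ #: fires at position(s) 8: ineninep
2. f -> v, k -> g, p -> b, s -> z, t -> d / V _ V: no change
surface: ineninep


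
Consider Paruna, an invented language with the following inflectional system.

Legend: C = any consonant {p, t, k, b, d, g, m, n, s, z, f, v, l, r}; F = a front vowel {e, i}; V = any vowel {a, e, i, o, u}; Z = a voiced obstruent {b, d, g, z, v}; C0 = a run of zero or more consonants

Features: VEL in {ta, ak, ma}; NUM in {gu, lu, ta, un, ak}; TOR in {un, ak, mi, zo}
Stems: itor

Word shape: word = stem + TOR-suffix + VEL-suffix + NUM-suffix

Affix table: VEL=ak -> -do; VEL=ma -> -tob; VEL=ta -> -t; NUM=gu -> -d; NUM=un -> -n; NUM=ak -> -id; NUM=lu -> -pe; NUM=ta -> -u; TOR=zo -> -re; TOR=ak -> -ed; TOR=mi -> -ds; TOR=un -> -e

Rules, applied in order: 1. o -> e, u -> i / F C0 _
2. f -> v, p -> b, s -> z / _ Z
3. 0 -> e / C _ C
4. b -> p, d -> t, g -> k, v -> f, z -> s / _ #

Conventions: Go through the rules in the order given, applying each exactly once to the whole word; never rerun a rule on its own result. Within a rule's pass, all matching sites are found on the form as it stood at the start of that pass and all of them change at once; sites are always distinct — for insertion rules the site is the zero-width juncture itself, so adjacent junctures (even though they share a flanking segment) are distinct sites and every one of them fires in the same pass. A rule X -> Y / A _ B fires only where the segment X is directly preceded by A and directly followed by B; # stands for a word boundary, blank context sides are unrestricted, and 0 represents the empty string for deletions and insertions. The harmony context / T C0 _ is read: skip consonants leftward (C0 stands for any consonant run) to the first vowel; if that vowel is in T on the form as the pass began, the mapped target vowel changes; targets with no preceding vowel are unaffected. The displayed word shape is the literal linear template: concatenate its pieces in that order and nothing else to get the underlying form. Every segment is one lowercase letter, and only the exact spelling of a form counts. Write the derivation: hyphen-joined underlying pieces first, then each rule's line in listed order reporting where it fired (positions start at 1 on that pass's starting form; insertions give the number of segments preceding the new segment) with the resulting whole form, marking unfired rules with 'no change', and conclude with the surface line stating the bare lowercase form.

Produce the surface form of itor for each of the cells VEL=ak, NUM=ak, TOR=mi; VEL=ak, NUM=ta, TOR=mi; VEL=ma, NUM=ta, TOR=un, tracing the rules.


cell VEL=ak, NUM=ak, TOR=mi:
underlying: itor-ds-do-id
1. o -> e, u -> i / F C0 _: fires at position(s) 3: iterdsdoid
2. f -> v, p -> b, s -> z / _ Z: fires at position(s) 6: iterdzdoid
3. 0 -> e / C _ C: inserts after position(s) 4, 5, 6: iteredezedoid
4. b -> p, d -> t, g -> k, v -> f, z -> s / _ #: fires at position(s) 13: iteredezedoit
surface: iteredezedoit

cell VEL=ak, NUM=ta, TOR=mi:
underlying: itor-ds-do-u
1. o -> e, u -> i / F C0 _: fires at position(s) 3: iterdsdou
2. f -> v, p -> b, s -> z / _ Z: fires at position(s) 6: iterdzdou
3. 0 -> e / C _ C: inserts after position(s) 4, 5, 6: iteredezedou
4. b -> p, d -> t, g -> k, v -> f, z -> s / _ #: no change
surface: iteredezedou

cell VEL=ma, NUM=ta, TOR=un:
underlying: itor-e-tob-u
1. o -> e, u -> i / F C0 _: fires at position(s) 3, 7: iteretebu
2. f -> v, p -> b, s -> z / _ Z: no change
3. 0 -> e / C _ C: no change
4. b -> p, d -> t, g -> k, v -> f, z -> s / _ #: no change
surface: iteretebu


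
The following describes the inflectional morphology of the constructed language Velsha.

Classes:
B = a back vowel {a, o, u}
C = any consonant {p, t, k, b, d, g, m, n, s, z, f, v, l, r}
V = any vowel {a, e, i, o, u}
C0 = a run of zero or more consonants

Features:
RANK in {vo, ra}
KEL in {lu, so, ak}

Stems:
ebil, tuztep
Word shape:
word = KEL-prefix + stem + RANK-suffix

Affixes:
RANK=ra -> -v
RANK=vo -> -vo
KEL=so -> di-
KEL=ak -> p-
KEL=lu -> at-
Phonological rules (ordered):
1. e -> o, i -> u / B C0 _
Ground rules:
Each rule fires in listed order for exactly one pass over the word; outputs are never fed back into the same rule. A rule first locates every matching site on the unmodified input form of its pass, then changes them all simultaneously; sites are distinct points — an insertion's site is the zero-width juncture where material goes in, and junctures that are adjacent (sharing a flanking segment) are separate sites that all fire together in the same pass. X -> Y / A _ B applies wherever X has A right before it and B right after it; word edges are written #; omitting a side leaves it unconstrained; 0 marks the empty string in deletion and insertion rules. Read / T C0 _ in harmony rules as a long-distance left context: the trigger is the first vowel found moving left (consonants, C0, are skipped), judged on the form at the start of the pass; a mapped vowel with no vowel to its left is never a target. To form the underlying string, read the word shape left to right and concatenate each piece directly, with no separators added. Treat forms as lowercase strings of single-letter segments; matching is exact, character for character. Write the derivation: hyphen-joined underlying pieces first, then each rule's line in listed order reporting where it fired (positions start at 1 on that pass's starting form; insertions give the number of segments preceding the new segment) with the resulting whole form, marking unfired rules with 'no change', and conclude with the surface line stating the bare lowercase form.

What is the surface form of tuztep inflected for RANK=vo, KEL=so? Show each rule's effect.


underlying: di-tuztep-vo
1. e -> o, i -> u / B C0 _: fires at position(s) 7: dituztopvo
surface: dituztopvo


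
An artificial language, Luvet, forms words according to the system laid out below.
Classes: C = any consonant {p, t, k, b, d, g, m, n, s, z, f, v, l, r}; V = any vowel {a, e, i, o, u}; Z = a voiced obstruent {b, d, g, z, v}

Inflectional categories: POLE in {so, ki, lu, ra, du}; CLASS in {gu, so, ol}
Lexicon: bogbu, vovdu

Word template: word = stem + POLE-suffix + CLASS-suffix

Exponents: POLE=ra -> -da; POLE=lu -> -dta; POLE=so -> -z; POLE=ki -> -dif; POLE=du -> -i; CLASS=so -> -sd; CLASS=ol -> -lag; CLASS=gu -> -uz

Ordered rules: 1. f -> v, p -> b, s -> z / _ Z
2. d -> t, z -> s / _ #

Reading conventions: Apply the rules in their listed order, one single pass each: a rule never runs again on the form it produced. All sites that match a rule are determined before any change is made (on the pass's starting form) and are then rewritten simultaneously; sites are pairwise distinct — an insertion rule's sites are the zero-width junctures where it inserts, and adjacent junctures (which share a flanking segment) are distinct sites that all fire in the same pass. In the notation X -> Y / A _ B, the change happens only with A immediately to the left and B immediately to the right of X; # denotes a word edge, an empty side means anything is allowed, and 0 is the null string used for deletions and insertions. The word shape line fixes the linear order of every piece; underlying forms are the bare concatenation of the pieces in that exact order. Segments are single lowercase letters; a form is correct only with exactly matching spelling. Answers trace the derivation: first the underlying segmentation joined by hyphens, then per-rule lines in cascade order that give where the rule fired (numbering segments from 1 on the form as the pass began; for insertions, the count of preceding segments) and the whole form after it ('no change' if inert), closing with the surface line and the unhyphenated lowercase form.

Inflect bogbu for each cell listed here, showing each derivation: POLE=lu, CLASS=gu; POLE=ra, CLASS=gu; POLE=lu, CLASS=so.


cell POLE=lu, CLASS=gu:
underlying: bogbu-dta-uz
1. f -> v, p -> b, s -> z / _ Z: no change
2. d -> t, z -> s / _ #: fires at position(s) 10: bogbudtaus
surface: bogbudtaus

cell POLE=ra, CLASS=gu:
underlying: bogbu-da-uz
1. f -> v, p -> b, s -> z / _ Z: no change
2. d -> t, z -> s / _ #: fires at position(s) 9: bogbudaus
surface: bogbudaus

cell POLE=lu, CLASS=so:
underlying: bogbu-dta-sd
1. f -> v, p -> b, s -> z / _ Z: fires at position(s) 9: bogbudtazd
2. d -> t, z -> s / _ #: fires at position(s) 10: bogbudtazt
surface: bogbudtazt


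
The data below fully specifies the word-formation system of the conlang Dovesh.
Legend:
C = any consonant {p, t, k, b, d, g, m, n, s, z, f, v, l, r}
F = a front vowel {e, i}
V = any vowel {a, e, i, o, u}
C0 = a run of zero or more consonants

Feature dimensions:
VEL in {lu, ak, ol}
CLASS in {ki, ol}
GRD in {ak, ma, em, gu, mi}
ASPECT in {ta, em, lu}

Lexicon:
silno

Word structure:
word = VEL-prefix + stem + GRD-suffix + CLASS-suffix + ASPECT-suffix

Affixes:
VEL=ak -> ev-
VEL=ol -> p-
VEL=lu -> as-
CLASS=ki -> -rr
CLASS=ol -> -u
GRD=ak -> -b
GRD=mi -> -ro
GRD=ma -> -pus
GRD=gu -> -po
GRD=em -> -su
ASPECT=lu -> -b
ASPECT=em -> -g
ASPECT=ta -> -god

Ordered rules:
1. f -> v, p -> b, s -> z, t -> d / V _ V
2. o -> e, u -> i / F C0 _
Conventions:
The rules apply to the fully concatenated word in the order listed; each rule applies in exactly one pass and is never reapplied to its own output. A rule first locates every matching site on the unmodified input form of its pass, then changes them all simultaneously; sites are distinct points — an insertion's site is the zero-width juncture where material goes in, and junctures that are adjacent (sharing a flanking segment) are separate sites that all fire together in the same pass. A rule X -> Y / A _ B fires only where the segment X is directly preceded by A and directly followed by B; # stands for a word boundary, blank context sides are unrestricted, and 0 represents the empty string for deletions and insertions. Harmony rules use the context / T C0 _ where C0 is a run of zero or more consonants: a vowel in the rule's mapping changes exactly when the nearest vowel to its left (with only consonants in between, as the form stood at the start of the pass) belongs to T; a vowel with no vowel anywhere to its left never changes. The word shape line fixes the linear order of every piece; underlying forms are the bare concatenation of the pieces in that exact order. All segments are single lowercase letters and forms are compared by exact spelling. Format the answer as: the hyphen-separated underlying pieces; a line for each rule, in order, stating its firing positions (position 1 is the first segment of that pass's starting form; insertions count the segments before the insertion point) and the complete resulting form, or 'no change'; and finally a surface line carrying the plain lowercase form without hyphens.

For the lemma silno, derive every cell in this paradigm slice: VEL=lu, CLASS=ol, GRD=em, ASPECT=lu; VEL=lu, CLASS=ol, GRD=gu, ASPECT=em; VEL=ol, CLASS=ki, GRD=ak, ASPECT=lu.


cell VEL=lu, CLASS=ol, GRD=em, ASPECT=lu:
underlying: as-silno-su-u-b
1. f -> v, p -> b, s -> z, t -> d / V _ V: fires at position(s) 8: assilnozuub
2. o -> e, u -> i / F C0 _: fires at position(s) 7: assilnezuub
surface: assilnezuub

cell VEL=lu, CLASS=ol, GRD=gu, ASPECT=em:
underlying: as-silno-po-u-g
1. f -> v, p -> b, s -> z, t -> d / V _ V: fires at position(s) 8: assilnoboug
2. o -> e, u -> i / F C0 _: fires at position(s) 7: assilneboug
surface: assilneboug

cell VEL=ol, CLASS=ki, GRD=ak, ASPECT=lu:
underlying: p-silno-b-rr-b
1. f -> v, p -> b, s -> z, t -> d / V _ V: no change
2. o -> e, u -> i / F C0 _: fires at position(s) 6: psilnebrrb
surface: psilnebrrb


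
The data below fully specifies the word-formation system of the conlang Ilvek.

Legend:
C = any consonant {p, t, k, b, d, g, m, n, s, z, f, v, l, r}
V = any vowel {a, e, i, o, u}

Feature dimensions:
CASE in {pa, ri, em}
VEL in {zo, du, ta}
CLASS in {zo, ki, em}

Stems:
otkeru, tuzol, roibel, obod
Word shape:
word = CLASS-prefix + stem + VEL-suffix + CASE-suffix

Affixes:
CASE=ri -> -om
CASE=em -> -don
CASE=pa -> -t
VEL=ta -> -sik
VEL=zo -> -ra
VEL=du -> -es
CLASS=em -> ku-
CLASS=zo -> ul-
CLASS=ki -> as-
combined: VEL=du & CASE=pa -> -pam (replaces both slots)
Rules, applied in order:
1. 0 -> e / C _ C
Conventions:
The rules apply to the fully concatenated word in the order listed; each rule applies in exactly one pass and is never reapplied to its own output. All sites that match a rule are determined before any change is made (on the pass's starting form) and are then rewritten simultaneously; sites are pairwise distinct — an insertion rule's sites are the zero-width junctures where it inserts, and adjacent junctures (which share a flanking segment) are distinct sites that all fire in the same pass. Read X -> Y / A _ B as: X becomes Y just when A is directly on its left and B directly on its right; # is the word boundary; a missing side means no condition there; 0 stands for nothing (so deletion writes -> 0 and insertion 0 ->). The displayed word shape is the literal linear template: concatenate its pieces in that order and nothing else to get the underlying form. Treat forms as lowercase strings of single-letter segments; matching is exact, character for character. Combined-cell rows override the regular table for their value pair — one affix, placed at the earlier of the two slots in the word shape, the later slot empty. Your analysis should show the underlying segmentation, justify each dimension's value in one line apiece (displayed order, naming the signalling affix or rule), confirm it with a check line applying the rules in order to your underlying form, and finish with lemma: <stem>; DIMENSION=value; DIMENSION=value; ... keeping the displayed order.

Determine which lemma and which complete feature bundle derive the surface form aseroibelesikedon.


underlying: as-roibel-sik-don
CASE=em - signalled by the affix -don
VEL=ta - signalled by the affix -sik
CLASS=ki - signalled by the affix as-
check: asroibelsikdon -> aseroibelesikedon
lemma: roibel; CASE=em; VEL=ta; CLASS=ki


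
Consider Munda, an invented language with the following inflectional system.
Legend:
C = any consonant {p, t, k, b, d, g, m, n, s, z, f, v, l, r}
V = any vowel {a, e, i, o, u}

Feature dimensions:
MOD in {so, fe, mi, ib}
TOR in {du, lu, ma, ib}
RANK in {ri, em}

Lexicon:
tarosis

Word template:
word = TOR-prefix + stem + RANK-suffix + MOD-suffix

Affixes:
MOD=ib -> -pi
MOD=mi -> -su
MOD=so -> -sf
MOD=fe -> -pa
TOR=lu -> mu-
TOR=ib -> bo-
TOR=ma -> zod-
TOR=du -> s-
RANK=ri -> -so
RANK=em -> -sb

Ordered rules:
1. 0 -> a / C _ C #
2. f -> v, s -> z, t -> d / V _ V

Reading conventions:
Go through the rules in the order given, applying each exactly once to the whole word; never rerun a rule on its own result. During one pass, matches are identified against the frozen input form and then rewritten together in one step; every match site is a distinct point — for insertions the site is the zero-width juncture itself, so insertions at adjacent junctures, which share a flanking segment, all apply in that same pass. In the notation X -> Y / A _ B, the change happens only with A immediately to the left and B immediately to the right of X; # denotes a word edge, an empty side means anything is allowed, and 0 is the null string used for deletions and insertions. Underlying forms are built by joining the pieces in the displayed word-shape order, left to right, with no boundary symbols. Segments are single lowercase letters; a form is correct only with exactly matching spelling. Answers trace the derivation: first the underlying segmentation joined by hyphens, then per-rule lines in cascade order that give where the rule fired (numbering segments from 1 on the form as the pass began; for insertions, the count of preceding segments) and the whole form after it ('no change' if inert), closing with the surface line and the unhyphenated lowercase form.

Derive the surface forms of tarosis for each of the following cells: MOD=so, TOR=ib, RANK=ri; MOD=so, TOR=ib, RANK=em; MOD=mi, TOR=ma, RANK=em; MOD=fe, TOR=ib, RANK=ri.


cell MOD=so, TOR=ib, RANK=ri:
underlying: bo-tarosis-so-sf
1. 0 -> a / C _ C #: inserts after position(s) 12: botarosissosaf
2. f -> v, s -> z, t -> d / V _ V: fires at position(s) 3, 7, 12: bodarozissozaf
surface: bodarozissozaf

cell MOD=so, TOR=ib, RANK=em:
underlying: bo-tarosis-sb-sf
1. 0 -> a / C _ C #: inserts after position(s) 12: botarosissbsaf
2. f -> v, s -> z, t -> d / V _ V: fires at position(s) 3, 7: bodarozissbsaf
surface: bodarozissbsaf

cell MOD=mi, TOR=ma, RANK=em:
underlying: zod-tarosis-sb-su
1. 0 -> a / C _ C #: no change
2. f -> v, s -> z, t -> d / V _ V: fires at position(s) 8: zodtarozissbsu
surface: zodtarozissbsu

cell MOD=fe, TOR=ib, RANK=ri:
underlying: bo-tarosis-so-pa
1. 0 -> a / C _ C #: no change
2. f -> v, s -> z, t -> d / V _ V: fires at position(s) 3, 7: bodarozissopa
surface: bodarozissopa


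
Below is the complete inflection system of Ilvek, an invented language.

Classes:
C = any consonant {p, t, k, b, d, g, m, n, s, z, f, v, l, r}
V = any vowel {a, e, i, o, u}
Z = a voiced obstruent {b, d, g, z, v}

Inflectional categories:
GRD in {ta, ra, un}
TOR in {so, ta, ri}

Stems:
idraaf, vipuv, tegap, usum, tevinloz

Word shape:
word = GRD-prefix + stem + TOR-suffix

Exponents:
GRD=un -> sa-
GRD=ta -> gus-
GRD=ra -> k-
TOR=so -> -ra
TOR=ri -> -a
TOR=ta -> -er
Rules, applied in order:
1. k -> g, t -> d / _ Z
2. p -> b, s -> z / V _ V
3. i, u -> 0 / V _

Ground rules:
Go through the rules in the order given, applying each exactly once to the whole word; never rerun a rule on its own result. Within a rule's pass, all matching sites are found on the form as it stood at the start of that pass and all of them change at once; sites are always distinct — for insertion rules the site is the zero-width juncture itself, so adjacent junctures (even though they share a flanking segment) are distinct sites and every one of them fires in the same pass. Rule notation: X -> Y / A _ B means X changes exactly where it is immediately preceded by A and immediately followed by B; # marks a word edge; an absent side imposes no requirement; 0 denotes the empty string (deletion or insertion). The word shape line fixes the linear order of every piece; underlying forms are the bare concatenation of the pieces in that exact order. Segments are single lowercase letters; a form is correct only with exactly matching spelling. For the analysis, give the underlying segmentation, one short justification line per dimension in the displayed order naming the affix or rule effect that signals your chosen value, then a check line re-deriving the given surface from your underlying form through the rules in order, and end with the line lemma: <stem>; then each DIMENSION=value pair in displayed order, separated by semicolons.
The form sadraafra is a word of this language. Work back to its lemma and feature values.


underlying: sa-idraaf-ra
GRD=un - signalled by the affix sa-
TOR=so - signalled by the affix -ra
check: saidraafra -> saidraafra -> saidraafra -> sadraafra
lemma: idraaf; GRD=un; TOR=so


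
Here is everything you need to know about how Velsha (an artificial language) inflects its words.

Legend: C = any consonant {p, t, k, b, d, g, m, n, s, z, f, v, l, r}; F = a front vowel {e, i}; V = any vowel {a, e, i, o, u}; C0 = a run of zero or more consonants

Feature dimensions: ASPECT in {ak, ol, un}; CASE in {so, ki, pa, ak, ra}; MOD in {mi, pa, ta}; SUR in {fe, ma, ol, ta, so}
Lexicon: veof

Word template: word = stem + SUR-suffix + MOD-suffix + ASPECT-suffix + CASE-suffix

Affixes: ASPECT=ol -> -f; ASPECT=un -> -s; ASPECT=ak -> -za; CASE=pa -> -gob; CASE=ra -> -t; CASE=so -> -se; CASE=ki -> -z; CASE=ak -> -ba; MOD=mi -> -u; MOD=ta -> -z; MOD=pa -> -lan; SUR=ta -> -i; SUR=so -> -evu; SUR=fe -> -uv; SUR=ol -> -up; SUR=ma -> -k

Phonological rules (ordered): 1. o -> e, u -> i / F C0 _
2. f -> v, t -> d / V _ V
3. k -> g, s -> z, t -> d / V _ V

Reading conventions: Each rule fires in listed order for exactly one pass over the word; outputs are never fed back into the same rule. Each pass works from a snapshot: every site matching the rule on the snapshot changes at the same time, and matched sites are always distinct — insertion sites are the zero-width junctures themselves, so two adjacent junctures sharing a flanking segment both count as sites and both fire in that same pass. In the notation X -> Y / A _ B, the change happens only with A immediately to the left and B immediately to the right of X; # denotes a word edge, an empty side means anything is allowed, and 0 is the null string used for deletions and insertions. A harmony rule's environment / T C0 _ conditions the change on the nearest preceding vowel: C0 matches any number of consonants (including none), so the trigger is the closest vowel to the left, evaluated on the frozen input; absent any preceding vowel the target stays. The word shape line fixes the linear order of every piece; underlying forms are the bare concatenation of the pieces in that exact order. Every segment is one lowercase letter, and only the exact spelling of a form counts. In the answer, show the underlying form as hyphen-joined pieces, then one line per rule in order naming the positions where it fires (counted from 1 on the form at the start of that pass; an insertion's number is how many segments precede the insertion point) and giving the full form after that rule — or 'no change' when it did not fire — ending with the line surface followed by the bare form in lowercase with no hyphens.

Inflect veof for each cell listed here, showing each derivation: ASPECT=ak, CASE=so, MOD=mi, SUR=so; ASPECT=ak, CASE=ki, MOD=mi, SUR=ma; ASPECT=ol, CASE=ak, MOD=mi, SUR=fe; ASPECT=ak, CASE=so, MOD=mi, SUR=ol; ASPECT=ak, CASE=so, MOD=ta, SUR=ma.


cell ASPECT=ak, CASE=so, MOD=mi, SUR=so:
underlying: veof-evu-u-za-se
1. o -> e, u -> i / F C0 _: fires at position(s) 3, 7: veefeviuzase
2. f -> v, t -> d / V _ V: fires at position(s) 4: veeveviuzase
3. k -> g, s -> z, t -> d / V _ V: fires at position(s) 11: veeveviuzaze
surface: veeveviuzaze

cell ASPECT=ak, CASE=ki, MOD=mi, SUR=ma:
underlying: veof-k-u-za-z
1. o -> e, u -> i / F C0 _: fires at position(s) 3: veefkuzaz
2. f -> v, t -> d / V _ V: no change
3. k -> g, s -> z, t -> d / V _ V: no change
surface: veefkuzaz

cell ASPECT=ol, CASE=ak, MOD=mi, SUR=fe:
underlying: veof-uv-u-f-ba
1. o -> e, u -> i / F C0 _: fires at position(s) 3: veefuvufba
2. f -> v, t -> d / V _ V: fires at position(s) 4: veevuvufba
3. k -> g, s -> z, t -> d / V _ V: no change
surface: veevuvufba

cell ASPECT=ak, CASE=so, MOD=mi, SUR=ol:
underlying: veof-up-u-za-se
1. o -> e, u -> i / F C0 _: fires at position(s) 3: veefupuzase
2. f -> v, t -> d / V _ V: fires at position(s) 4: veevupuzase
3. k -> g, s -> z, t -> d / V _ V: fires at position(s) 10: veevupuzaze
surface: veevupuzaze

cell ASPECT=ak, CASE=so, MOD=ta, SUR=ma:
underlying: veof-k-z-za-se
1. o -> e, u -> i / F C0 _: fires at position(s) 3: veefkzzase
2. f -> v, t -> d / V _ V: no change
3. k -> g, s -> z, t -> d / V _ V: fires at position(s) 9: veefkzzaze
surface: veefkzzaze
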